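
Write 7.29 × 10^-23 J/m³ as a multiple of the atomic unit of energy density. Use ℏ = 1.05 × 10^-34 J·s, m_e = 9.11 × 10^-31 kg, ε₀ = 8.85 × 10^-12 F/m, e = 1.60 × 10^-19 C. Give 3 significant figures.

2.42 × 10^-36

atomic unit of energy density: u_au = E_h/a₀³ = m_e⁴e¹⁰/((4πε₀)⁵ℏ⁸) = 3.01 × 10^13 J/m³.
7.29 × 10^-23 / 3.01 × 10^13 = 2.42 × 10^-36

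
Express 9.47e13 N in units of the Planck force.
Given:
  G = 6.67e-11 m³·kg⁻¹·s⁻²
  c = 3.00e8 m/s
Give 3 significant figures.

7.80e-31

Planck force: F_P = c⁴/G = 1.21e44 N.
9.47e13 / 1.21e44 = 7.80e-31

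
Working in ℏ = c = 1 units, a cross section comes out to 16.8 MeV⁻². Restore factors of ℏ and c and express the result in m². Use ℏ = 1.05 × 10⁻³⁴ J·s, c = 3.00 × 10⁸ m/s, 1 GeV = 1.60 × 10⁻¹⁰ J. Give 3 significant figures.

6.51 × 10⁻²⁵ m²

Area is [L]² = [E]⁻²·(ℏc)²; restore (ℏc)².
1 GeV⁻² → (ℏc)² × (1 GeV in J)⁻² = 3.88 × 10⁻³² m².
Convert the energy scale: 16.8 MeV⁻² = 1.68 × 10⁷ GeV⁻².
Result: 1.68 × 10⁷ × 3.88 × 10⁻³² = 6.51 × 10⁻²⁵ m².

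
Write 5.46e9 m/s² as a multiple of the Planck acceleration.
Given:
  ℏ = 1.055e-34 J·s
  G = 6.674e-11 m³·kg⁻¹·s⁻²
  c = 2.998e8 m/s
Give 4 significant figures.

9.820e-43

Planck acceleration: a_P = √(c⁷/(ℏG)) = 5.560e51 m/s².
5.46e9 / 5.560e51 = 9.820e-43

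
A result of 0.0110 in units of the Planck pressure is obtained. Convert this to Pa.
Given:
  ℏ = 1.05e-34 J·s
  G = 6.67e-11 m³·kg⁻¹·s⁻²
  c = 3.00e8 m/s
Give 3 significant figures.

5.15e111 Pa

One Planck pressure: p_P = c⁷/(ℏG²) = 4.68e113 Pa.
0.0110 × 4.68e113 Pa = 5.15e111 Pa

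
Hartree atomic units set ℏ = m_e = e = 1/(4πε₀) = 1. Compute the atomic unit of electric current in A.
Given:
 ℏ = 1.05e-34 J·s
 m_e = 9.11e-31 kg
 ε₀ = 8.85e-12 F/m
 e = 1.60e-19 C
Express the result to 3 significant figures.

The unique combination of the constants set to 1 with dimensions of current is I_au = e E_h/ℏ = m_e e⁵/((4πε₀)²ℏ³).
E_h = 4.38e-18 J
e·E_h/ℏ = 6.67e-3 A

6.67e-3 A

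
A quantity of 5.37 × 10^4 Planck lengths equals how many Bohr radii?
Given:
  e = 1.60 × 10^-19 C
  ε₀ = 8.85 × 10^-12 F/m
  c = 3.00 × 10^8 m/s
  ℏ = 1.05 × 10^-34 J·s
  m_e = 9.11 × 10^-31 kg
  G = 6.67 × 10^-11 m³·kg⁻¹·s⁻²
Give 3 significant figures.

Planck length: ℓ_P = √(ℏG/c³) = 1.61 × 10^-35 m
Bohr radius: a₀ = 4πε₀ℏ²/(m_e e²) = 5.26 × 10^-11 m
5.37 × 10^4 × 1.61 × 10^-35 / 5.26 × 10^-11 = 1.65 × 10^-20

1.65 × 10^-20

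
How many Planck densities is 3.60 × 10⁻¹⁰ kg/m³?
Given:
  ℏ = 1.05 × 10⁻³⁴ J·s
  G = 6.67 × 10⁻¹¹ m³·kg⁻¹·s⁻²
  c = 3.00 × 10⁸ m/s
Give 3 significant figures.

6.92 × 10⁻¹⁰⁷

Planck density: ρ_P = c⁵/(ℏG²) = 5.20 × 10⁹⁶ kg/m³.
3.60 × 10⁻¹⁰ / 5.20 × 10⁹⁶ = 6.92 × 10⁻¹⁰⁷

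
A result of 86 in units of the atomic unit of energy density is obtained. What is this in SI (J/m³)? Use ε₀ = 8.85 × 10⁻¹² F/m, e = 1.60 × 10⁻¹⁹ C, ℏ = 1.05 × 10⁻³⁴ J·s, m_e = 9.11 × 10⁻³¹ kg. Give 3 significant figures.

2.59 × 10¹⁵ J/m³

One atomic unit of energy density: u_au = E_h/a₀³ = m_e⁴e¹⁰/((4πε₀)⁵ℏ⁸) = 3.01 × 10¹³ J/m³.
86 × 3.01 × 10¹³ J/m³ = 2.59 × 10¹⁵ J/m³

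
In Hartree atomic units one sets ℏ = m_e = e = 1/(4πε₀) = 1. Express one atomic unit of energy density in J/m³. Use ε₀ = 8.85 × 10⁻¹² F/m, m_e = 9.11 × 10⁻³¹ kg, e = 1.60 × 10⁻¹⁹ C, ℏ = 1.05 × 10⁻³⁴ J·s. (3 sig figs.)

u_au = E_h/a₀³ = m_e⁴e¹⁰/((4πε₀)⁵ℏ⁸)
E_h = 4.38 × 10⁻¹⁸ J
a₀ = 5.26 × 10⁻¹¹ m
E_h/a₀³ = 3.01 × 10¹³ J/m³

3.01 × 10¹³ J/m³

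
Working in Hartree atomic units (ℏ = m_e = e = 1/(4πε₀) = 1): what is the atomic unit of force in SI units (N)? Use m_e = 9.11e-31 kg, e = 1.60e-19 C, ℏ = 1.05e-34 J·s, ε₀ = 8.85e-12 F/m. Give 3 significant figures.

The unique combination of the constants set to 1 with dimensions of force is F_au = E_h/a₀ = m_e²e⁶/((4πε₀)³ℏ⁴).
E_h = 4.38e-18 J
a₀ = 5.26e-11 m
E_h/a₀ = 8.33e-8 N

8.33e-8 N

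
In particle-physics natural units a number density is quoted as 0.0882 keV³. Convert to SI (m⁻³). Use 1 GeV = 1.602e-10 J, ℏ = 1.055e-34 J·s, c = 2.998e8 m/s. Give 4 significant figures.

Number density is [L]⁻³ = [E]³/(ℏc)³.
1 GeV³ → 1/(ℏc)³ × (1 GeV in J)³ = 1.299e47 m⁻³.
Convert the energy scale: 0.0882 keV³ = 8.82e-20 GeV³.
Result: 8.82e-20 × 1.299e47 = 1.146e28 m⁻³.

1.146e28 m⁻³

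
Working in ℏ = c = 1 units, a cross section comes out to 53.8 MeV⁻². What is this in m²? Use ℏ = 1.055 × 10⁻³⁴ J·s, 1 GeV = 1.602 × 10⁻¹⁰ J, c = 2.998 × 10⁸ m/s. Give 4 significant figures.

2.097 × 10⁻²⁴ m²

Area is [L]² = [E]⁻²·(ℏc)²; restore (ℏc)².
1 GeV⁻² → (ℏc)² × (1 GeV in J)⁻² = 3.898 × 10⁻³² m².
Convert the energy scale: 53.8 MeV⁻² = 5.38 × 10⁷ GeV⁻².
Result: 5.38 × 10⁷ × 3.898 × 10⁻³² = 2.097 × 10⁻²⁴ m².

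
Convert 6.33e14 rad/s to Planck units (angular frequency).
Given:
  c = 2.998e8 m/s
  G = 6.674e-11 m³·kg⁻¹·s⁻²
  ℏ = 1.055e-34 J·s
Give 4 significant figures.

Planck angular frequency: ω_P = √(c⁵/(ℏG)) = 1.855e43 rad/s.
6.33e14 / 1.855e43 = 3.413e-29

3.413e-29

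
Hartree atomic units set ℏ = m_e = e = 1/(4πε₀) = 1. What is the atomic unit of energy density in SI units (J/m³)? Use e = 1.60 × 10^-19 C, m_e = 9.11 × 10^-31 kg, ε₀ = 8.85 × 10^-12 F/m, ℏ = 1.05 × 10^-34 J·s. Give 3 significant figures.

3.01 × 10^13 J/m³

The unique combination of the constants set to 1 with dimensions of energy density is u_au = E_h/a₀³ = m_e⁴e¹⁰/((4πε₀)⁵ℏ⁸).
E_h = 4.38 × 10^-18 J
a₀ = 5.26 × 10^-11 m
E_h/a₀³ = 3.01 × 10^13 J/m³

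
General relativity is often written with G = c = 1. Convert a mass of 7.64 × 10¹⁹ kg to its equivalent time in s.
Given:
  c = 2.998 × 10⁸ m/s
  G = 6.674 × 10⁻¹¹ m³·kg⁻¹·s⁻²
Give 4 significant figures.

Mass → time via G/c³.
7.64 × 10¹⁹ kg × (G/c³) = 1.892 × 10⁻¹⁶ s

1.892 × 10⁻¹⁶ s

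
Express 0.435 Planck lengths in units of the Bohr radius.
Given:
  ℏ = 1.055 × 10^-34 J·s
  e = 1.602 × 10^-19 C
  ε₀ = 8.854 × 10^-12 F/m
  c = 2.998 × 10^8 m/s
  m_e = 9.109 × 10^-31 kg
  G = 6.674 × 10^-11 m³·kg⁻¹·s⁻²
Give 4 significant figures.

Planck length: ℓ_P = √(ℏG/c³) = 1.616 × 10^-35 m
Bohr radius: a₀ = 4πε₀ℏ²/(m_e e²) = 5.297 × 10^-11 m
0.435 × 1.616 × 10^-35 / 5.297 × 10^-11 = 1.327 × 10^-25

1.327 × 10^-25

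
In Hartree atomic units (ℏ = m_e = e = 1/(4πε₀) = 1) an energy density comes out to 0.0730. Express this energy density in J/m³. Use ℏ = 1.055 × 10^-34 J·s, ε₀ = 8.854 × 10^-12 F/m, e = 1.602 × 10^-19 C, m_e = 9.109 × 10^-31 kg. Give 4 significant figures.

One atomic unit of energy density: u_au = E_h/a₀³ = m_e⁴e¹⁰/((4πε₀)⁵ℏ⁸) = 2.929 × 10^13 J/m³.
0.0730 × 2.929 × 10^13 J/m³ = 2.138 × 10^12 J/m³

2.138 × 10^12 J/m³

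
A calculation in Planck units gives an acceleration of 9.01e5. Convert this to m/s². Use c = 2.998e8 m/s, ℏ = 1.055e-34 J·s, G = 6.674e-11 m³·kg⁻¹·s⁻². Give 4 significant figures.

One Planck acceleration: a_P = √(c⁷/(ℏG)) = 5.560e51 m/s².
9.01e5 × 5.560e51 m/s² = 5.010e57 m/s²

5.010e57 m/s²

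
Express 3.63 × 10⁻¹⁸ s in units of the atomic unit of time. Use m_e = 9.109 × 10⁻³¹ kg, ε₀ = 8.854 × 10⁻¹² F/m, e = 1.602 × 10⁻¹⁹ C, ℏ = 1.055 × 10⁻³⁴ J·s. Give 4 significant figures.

0.1498

atomic unit of time: τ_au = (4πε₀)²ℏ³/(m_e e⁴) = 2.423 × 10⁻¹⁷ s.
3.63 × 10⁻¹⁸ / 2.423 × 10⁻¹⁷ = 0.1498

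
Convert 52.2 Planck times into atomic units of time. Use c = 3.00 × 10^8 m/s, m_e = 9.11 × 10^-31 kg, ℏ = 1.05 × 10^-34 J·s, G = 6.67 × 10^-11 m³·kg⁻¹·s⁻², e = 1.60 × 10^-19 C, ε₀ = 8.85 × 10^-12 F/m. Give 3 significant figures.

Planck time: t_P = √(ℏG/c⁵) = 5.37 × 10^-44 s
atomic unit of time: τ_au = (4πε₀)²ℏ³/(m_e e⁴) = 2.40 × 10^-17 s
52.2 × 5.37 × 10^-44 / 2.40 × 10^-17 = 1.17 × 10^-25

1.17 × 10^-25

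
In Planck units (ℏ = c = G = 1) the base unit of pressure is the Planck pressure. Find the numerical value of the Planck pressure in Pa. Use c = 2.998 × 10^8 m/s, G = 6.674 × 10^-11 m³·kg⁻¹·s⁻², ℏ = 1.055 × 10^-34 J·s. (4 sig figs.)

4.632 × 10^113 Pa

p_P = c⁷/(ℏG²)
  = 2.177 × 10^59 / 4.699 × 10^-55
  = 4.632 × 10^113 Pa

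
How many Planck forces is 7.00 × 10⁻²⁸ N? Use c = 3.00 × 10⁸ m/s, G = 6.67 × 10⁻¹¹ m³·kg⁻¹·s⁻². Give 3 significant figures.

Planck force: F_P = c⁴/G = 1.21 × 10⁴⁴ N.
7.00 × 10⁻²⁸ / 1.21 × 10⁴⁴ = 5.76 × 10⁻⁷²

5.76 × 10⁻⁷²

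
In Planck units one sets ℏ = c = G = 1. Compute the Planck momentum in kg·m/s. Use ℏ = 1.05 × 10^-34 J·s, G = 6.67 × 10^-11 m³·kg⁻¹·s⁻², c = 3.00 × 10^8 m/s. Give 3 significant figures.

p_P = √(ℏc³/G)
  = √(42.5)
  = 6.52 kg·m/s

6.52 kg·m/s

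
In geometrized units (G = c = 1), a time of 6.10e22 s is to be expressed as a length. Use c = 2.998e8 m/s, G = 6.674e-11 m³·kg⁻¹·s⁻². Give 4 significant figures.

Time → length via c.
6.10e22 s × (c) = 1.829e31 m

1.829e31 m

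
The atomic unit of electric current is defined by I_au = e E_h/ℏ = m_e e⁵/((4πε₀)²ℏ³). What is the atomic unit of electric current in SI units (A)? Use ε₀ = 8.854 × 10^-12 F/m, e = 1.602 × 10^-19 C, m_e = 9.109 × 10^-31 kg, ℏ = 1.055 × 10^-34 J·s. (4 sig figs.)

I_au = e E_h/ℏ = m_e e⁵/((4πε₀)²ℏ³)
E_h = 4.354 × 10^-18 J
e·E_h/ℏ = 6.612 × 10^-3 A

6.612 × 10^-3 A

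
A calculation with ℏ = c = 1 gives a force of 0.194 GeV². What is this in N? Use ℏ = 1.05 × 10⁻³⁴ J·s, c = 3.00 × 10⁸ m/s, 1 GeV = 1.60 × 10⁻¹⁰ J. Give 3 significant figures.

Force is [E]/[L] = [E]²/(ℏc); restore (ℏc)⁻¹.
1 GeV² → 1/(ℏc) × (1 GeV in J)² = 8.13 × 10⁵ N.
Result: 0.194 × 8.13 × 10⁵ = 1.58 × 10⁵ N.

1.58 × 10⁵ N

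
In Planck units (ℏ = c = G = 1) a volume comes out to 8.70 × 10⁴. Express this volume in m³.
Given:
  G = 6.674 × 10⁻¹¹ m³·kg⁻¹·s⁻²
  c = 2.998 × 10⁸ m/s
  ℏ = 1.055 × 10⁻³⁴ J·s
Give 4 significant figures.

3.675 × 10⁻¹⁰⁰ m³

One Planck volume: V_P = (ℏG/c³)^(3/2) = 4.224 × 10⁻¹⁰⁵ m³.
8.70 × 10⁴ × 4.224 × 10⁻¹⁰⁵ m³ = 3.675 × 10⁻¹⁰⁰ m³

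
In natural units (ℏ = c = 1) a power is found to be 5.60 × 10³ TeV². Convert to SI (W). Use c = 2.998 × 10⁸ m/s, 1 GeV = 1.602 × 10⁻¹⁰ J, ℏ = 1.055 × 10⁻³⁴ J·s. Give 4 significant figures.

Power is [E]/[T] = [E]²/ℏ.
1 GeV² → 1/ℏ × (1 GeV in J)² = 2.433 × 10¹⁴ W.
Convert the energy scale: 5.60 × 10³ TeV² = 5.60 × 10⁹ GeV².
Result: 5.60 × 10⁹ × 2.433 × 10¹⁴ = 1.362 × 10²⁴ W.

1.362 × 10²⁴ W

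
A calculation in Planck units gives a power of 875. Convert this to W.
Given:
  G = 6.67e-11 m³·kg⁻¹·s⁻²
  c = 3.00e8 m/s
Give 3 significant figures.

One Planck power: P_P = c⁵/G = 3.64e52 W.
875 × 3.64e52 W = 3.19e55 W

3.19e55 W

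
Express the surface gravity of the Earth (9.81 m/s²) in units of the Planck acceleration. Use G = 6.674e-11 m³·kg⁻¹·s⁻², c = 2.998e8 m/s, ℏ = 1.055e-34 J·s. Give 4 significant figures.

1.764e-51

Planck acceleration: a_P = √(c⁷/(ℏG)) = 5.560e51 m/s².
9.81 / 5.560e51 = 1.764e-51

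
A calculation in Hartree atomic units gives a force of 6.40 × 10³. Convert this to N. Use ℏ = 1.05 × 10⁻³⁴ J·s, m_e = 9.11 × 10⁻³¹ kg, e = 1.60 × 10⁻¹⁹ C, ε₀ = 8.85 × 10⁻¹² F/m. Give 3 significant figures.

5.33 × 10⁻⁴ N

One atomic unit of force: F_au = E_h/a₀ = m_e²e⁶/((4πε₀)³ℏ⁴) = 8.33 × 10⁻⁸ N.
6.40 × 10³ × 8.33 × 10⁻⁸ N = 5.33 × 10⁻⁴ N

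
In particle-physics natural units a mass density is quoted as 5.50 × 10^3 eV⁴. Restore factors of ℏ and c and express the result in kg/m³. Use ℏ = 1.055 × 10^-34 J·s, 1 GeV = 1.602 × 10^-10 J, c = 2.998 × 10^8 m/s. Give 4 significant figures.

Mass density is [E]/(c²[L]³) = [E]⁴/(ℏ³c⁵).
1 GeV⁴ → 1/(ℏ³c⁵) × (1 GeV in J)⁴ = 2.316 × 10^20 kg/m³.
Convert the energy scale: 5.50 × 10^3 eV⁴ = 5.50 × 10^-33 GeV⁴.
Result: 5.50 × 10^-33 × 2.316 × 10^20 = 1.274 × 10^-12 kg/m³.

1.274 × 10^-12 kg/m³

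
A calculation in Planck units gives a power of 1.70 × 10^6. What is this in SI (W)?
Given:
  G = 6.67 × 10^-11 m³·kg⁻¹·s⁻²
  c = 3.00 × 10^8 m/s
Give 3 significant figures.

One Planck power: P_P = c⁵/G = 3.64 × 10^52 W.
1.70 × 10^6 × 3.64 × 10^52 W = 6.19 × 10^58 W

6.19 × 10^58 W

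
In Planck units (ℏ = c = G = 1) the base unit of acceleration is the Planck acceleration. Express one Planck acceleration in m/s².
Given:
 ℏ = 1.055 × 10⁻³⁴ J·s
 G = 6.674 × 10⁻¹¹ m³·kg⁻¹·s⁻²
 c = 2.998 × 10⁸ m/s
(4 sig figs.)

5.560 × 10⁵¹ m/s²

a_P = √(c⁷/(ℏG))
  = √(3.092 × 10¹⁰³)
  = 5.560 × 10⁵¹ m/s²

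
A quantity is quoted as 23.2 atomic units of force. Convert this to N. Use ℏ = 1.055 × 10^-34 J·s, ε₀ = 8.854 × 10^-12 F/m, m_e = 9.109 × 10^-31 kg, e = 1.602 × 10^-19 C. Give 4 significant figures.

1.907 × 10^-6 N

One atomic unit of force: F_au = E_h/a₀ = m_e²e⁶/((4πε₀)³ℏ⁴) = 8.220 × 10^-8 N.
23.2 × 8.220 × 10^-8 N = 1.907 × 10^-6 N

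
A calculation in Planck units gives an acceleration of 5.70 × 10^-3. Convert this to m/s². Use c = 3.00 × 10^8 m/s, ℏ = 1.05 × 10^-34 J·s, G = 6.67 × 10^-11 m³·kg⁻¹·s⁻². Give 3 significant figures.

3.19 × 10^49 m/s²

One Planck acceleration: a_P = √(c⁷/(ℏG)) = 5.59 × 10^51 m/s².
5.70 × 10^-3 × 5.59 × 10^51 m/s² = 3.19 × 10^49 m/s²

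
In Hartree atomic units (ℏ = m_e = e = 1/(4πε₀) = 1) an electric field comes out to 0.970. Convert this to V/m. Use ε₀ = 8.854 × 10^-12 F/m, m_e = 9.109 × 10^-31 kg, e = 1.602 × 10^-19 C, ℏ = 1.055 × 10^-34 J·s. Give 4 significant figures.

One atomic unit of electric field: E_au = E_h/(e a₀) = m_e²e⁵/((4πε₀)³ℏ⁴) = 5.131 × 10^11 V/m.
0.970 × 5.131 × 10^11 V/m = 4.977 × 10^11 V/m

4.977 × 10^11 V/m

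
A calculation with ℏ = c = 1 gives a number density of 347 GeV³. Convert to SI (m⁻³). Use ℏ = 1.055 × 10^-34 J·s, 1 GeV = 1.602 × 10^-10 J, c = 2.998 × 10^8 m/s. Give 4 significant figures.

Number density is [L]⁻³ = [E]³/(ℏc)³.
1 GeV³ → 1/(ℏc)³ × (1 GeV in J)³ = 1.299 × 10^47 m⁻³.
Result: 347 × 1.299 × 10^47 = 4.509 × 10^49 m⁻³.

4.509 × 10^49 m⁻³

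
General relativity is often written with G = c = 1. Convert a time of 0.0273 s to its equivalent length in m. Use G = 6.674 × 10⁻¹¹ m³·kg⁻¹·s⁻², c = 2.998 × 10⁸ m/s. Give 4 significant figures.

8.185 × 10⁶ m

Time → length via c.
0.0273 s × (c) = 8.185 × 10⁶ m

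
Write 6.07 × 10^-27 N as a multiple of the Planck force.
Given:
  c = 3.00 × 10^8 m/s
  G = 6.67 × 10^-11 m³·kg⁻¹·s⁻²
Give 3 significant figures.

5.00 × 10^-71

Planck force: F_P = c⁴/G = 1.21 × 10^44 N.
6.07 × 10^-27 / 1.21 × 10^44 = 5.00 × 10^-71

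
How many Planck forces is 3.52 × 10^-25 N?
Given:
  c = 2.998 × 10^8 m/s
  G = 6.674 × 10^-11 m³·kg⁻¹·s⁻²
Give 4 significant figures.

Planck force: F_P = c⁴/G = 1.210 × 10^44 N.
3.52 × 10^-25 / 1.210 × 10^44 = 2.908 × 10^-69

2.908 × 10^-69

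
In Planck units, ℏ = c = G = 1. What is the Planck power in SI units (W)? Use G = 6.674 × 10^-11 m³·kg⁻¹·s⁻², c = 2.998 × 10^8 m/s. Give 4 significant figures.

3.629 × 10^52 W

From ℏ = c = G = 1 the power scale is P_P = c⁵/G.
  = 2.422 × 10^42 / 6.674 × 10^-11
  = 3.629 × 10^52 W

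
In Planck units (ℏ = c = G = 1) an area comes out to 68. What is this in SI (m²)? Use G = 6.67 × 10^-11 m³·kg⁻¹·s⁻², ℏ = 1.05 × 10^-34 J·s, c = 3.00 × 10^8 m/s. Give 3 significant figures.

1.76 × 10^-68 m²

One Planck area: A_P = ℏG/c³ = 2.59 × 10^-70 m².
68 × 2.59 × 10^-70 m² = 1.76 × 10^-68 m²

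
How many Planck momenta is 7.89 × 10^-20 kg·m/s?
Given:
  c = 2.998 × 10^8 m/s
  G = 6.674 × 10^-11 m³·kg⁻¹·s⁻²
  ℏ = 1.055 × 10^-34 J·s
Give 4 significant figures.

1.209 × 10^-20

Planck momentum: p_P = √(ℏc³/G) = 6.527 kg·m/s.
7.89 × 10^-20 / 6.527 = 1.209 × 10^-20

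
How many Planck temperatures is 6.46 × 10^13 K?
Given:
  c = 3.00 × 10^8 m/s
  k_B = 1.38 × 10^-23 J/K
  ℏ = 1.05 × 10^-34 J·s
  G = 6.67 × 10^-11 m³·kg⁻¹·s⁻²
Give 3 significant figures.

Planck temperature: T_P = √(ℏc⁵/G) / k_B = 1.42 × 10^32 K.
6.46 × 10^13 / 1.42 × 10^32 = 4.56 × 10^-19

4.56 × 10^-19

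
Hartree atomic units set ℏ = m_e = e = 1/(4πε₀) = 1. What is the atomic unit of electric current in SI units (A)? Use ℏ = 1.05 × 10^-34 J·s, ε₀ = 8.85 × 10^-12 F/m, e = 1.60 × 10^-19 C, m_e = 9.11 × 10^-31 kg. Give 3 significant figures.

From ℏ = m_e = e = 1/(4πε₀) = 1 the current scale is I_au = e E_h/ℏ = m_e e⁵/((4πε₀)²ℏ³).
E_h = 4.38 × 10^-18 J
e·E_h/ℏ = 6.67 × 10^-3 A

6.67 × 10^-3 A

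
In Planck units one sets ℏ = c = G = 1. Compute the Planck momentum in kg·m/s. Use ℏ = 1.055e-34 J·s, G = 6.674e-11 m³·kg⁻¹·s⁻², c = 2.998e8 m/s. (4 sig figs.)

6.527 kg·m/s

p_P = √(ℏc³/G)
  = √(42.60)
  = 6.527 kg·m/s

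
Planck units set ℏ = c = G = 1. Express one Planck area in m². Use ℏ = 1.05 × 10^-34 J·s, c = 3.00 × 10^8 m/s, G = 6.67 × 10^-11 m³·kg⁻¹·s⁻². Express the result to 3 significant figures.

2.59 × 10^-70 m²

From ℏ = c = G = 1 the area scale is A_P = ℏG/c³.
  = 7.00 × 10^-45 / 2.70 × 10^25
  = 2.59 × 10^-70 m²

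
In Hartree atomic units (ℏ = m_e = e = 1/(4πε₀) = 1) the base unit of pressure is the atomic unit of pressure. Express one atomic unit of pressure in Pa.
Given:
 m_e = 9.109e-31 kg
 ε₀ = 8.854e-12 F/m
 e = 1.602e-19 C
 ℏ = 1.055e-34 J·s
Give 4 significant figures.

2.929e13 Pa

P_au = E_h/a₀³ = m_e⁴e¹⁰/((4πε₀)⁵ℏ⁸)
E_h = 4.354e-18 J
a₀ = 5.297e-11 m
E_h/a₀³ = 2.929e13 Pa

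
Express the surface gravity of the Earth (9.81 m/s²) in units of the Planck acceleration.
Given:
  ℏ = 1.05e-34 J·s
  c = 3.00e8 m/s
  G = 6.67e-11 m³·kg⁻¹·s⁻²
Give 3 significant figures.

1.76e-51

Planck acceleration: a_P = √(c⁷/(ℏG)) = 5.59e51 m/s².
9.81 / 5.59e51 = 1.76e-51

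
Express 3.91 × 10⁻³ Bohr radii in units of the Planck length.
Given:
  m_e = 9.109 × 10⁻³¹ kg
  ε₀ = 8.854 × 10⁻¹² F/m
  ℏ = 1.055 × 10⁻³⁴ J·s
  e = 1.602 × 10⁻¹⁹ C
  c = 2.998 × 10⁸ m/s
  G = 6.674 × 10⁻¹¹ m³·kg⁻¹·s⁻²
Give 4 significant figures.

1.281 × 10²²

Bohr radius: a₀ = 4πε₀ℏ²/(m_e e²) = 5.297 × 10⁻¹¹ m
Planck length: ℓ_P = √(ℏG/c³) = 1.616 × 10⁻³⁵ m
3.91 × 10⁻³ × 5.297 × 10⁻¹¹ / 1.616 × 10⁻³⁵ = 1.281 × 10²²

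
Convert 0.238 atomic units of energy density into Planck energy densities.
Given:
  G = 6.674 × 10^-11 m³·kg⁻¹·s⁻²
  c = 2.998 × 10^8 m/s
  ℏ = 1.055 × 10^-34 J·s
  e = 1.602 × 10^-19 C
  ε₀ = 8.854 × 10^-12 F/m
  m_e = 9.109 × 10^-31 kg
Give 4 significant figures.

1.505 × 10^-101

atomic unit of energy density: u_au = E_h/a₀³ = m_e⁴e¹⁰/((4πε₀)⁵ℏ⁸) = 2.929 × 10^13 J/m³
Planck energy density: u_P = c⁷/(ℏG²) = 4.632 × 10^113 J/m³
0.238 × 2.929 × 10^13 / 4.632 × 10^113 = 1.505 × 10^-101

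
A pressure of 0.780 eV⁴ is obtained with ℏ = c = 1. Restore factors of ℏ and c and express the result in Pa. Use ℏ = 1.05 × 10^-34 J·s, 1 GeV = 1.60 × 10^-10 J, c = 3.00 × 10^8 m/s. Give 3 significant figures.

16.4 Pa

Pressure is [E]/[L]³ = [E]⁴/(ℏc)³.
1 GeV⁴ → 1/(ℏc)³ × (1 GeV in J)⁴ = 2.10 × 10^37 Pa.
Convert the energy scale: 0.780 eV⁴ = 7.80 × 10^-37 GeV⁴.
Result: 7.80 × 10^-37 × 2.10 × 10^37 = 16.4 Pa.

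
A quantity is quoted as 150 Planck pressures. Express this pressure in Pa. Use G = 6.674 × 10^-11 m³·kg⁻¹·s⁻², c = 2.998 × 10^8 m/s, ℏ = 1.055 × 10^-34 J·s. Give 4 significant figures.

6.948 × 10^115 Pa

One Planck pressure: p_P = c⁷/(ℏG²) = 4.632 × 10^113 Pa.
150 × 4.632 × 10^113 Pa = 6.948 × 10^115 Pa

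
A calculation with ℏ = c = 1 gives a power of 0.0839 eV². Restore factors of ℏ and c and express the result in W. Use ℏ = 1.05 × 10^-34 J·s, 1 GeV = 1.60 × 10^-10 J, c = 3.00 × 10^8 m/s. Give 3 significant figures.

Power is [E]/[T] = [E]²/ℏ.
1 GeV² → 1/ℏ × (1 GeV in J)² = 2.44 × 10^14 W.
Convert the energy scale: 0.0839 eV² = 8.39 × 10^-20 GeV².
Result: 8.39 × 10^-20 × 2.44 × 10^14 = 2.05 × 10^-5 W.

2.05 × 10^-5 W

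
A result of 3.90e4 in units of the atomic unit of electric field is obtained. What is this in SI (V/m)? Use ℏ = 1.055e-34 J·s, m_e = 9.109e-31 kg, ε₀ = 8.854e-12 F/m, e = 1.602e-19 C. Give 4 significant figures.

One atomic unit of electric field: E_au = E_h/(e a₀) = m_e²e⁵/((4πε₀)³ℏ⁴) = 5.131e11 V/m.
3.90e4 × 5.131e11 V/m = 2.001e16 V/m

2.001e16 V/m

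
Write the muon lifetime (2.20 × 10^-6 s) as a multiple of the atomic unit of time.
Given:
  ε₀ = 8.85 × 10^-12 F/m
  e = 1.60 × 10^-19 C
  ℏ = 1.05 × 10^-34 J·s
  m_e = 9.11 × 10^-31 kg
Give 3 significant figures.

9.17 × 10^10

atomic unit of time: τ_au = (4πε₀)²ℏ³/(m_e e⁴) = 2.40 × 10^-17 s.
2.20 × 10^-6 / 2.40 × 10^-17 = 9.17 × 10^10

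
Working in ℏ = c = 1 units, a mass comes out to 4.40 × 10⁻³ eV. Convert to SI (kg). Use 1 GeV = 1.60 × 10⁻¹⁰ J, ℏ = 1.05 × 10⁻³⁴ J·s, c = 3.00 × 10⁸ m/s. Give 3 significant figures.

7.82 × 10⁻³⁹ kg

Mass is [E]/c²; divide by c².
1 GeV → 1/c² × (1 GeV in J) = 1.78 × 10⁻²⁷ kg.
Convert the energy scale: 4.40 × 10⁻³ eV = 4.40 × 10⁻¹² GeV.
Result: 4.40 × 10⁻¹² × 1.78 × 10⁻²⁷ = 7.82 × 10⁻³⁹ kg.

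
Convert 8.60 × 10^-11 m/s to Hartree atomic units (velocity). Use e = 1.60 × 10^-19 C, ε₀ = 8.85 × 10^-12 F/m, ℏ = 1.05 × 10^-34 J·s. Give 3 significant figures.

atomic unit of velocity: v_au = e²/(4πε₀ℏ) = 2.19 × 10^6 m/s.
8.60 × 10^-11 / 2.19 × 10^6 = 3.92 × 10^-17

3.92 × 10^-17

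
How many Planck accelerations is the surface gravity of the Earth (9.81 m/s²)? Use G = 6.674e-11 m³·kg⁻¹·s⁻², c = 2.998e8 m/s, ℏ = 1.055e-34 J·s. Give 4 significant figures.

1.764e-51

Planck acceleration: a_P = √(c⁷/(ℏG)) = 5.560e51 m/s².
9.81 / 5.560e51 = 1.764e-51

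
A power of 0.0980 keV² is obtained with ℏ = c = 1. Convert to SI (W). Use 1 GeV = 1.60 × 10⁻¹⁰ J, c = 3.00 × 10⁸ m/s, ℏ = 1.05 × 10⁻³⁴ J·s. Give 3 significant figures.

Power is [E]/[T] = [E]²/ℏ.
1 GeV² → 1/ℏ × (1 GeV in J)² = 2.44 × 10¹⁴ W.
Convert the energy scale: 0.0980 keV² = 9.80 × 10⁻¹⁴ GeV².
Result: 9.80 × 10⁻¹⁴ × 2.44 × 10¹⁴ = 23.9 W.

23.9 W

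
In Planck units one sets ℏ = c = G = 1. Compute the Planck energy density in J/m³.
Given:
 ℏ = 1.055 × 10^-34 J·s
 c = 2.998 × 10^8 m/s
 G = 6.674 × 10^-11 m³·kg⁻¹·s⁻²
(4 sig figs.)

u_P = c⁷/(ℏG²)
  = 2.177 × 10^59 / 4.699 × 10^-55
  = 4.632 × 10^113 J/m³

4.632 × 10^113 J/m³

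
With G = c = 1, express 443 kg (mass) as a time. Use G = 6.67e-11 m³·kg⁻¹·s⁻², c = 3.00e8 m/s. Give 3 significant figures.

Mass → time via G/c³.
443 kg × (G/c³) = 1.09e-33 s

1.09e-33 s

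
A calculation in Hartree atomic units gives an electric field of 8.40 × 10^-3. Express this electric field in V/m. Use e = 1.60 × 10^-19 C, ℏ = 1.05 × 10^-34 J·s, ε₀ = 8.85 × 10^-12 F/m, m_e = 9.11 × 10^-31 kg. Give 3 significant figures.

4.37 × 10^9 V/m

One atomic unit of electric field: E_au = E_h/(e a₀) = m_e²e⁵/((4πε₀)³ℏ⁴) = 5.20 × 10^11 V/m.
8.40 × 10^-3 × 5.20 × 10^11 V/m = 4.37 × 10^9 V/m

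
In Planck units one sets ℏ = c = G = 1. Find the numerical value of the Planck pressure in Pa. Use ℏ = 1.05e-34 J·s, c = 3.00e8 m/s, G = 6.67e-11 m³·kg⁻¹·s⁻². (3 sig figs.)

p_P = c⁷/(ℏG²)
  = 2.19e59 / 4.67e-55
  = 4.68e113 Pa

4.68e113 Pa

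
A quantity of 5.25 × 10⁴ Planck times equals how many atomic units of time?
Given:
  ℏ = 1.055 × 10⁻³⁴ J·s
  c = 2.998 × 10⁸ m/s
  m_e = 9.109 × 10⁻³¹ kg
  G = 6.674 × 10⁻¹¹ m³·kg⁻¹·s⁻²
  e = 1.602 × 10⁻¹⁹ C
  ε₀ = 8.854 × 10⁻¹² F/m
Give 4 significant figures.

Planck time: t_P = √(ℏG/c⁵) = 5.392 × 10⁻⁴⁴ s
atomic unit of time: τ_au = (4πε₀)²ℏ³/(m_e e⁴) = 2.423 × 10⁻¹⁷ s
5.25 × 10⁴ × 5.392 × 10⁻⁴⁴ / 2.423 × 10⁻¹⁷ = 1.168 × 10⁻²²

1.168 × 10⁻²²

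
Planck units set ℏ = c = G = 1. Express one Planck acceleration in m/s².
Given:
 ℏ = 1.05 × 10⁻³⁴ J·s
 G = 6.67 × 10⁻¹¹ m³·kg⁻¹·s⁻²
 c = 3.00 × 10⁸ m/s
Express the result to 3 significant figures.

Dimensional analysis gives a_P = √(c⁷/(ℏG)).
  = √(3.12 × 10¹⁰³)
  = 5.59 × 10⁵¹ m/s²

5.59 × 10⁵¹ m/s²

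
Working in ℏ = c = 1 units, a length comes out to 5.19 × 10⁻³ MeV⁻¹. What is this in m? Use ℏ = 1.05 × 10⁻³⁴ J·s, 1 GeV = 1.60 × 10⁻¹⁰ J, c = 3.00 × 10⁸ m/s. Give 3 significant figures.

1.02 × 10⁻¹⁵ m

A length is [E]⁻¹ in ℏ=c=1; restore one factor of ℏc.
1 GeV⁻¹ → ℏc × (1 GeV in J)⁻¹ = 1.97 × 10⁻¹⁶ m.
Convert the energy scale: 5.19 × 10⁻³ MeV⁻¹ = 5.19 GeV⁻¹.
Result: 5.19 × 1.97 × 10⁻¹⁶ = 1.02 × 10⁻¹⁵ m.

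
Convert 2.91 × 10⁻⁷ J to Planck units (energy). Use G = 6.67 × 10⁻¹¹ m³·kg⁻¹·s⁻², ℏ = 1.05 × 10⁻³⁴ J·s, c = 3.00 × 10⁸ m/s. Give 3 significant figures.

1.49 × 10⁻¹⁶

Planck energy: E_P = √(ℏc⁵/G) = 1.96 × 10⁹ J.
2.91 × 10⁻⁷ / 1.96 × 10⁹ = 1.49 × 10⁻¹⁶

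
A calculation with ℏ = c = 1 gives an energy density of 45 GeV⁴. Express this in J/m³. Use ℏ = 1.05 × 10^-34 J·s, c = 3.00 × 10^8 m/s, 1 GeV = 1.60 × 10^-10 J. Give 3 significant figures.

[E]/[L]³ = [E]⁴/(ℏc)³; restore (ℏc)⁻³.
1 GeV⁴ → 1/(ℏc)³ × (1 GeV in J)⁴ = 2.10 × 10^37 J/m³.
Result: 45 × 2.10 × 10^37 = 9.44 × 10^38 J/m³.

9.44 × 10^38 J/m³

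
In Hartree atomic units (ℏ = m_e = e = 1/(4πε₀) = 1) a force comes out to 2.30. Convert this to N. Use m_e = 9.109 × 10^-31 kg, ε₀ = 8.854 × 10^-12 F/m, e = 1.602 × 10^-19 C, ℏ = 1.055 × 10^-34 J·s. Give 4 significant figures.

One atomic unit of force: F_au = E_h/a₀ = m_e²e⁶/((4πε₀)³ℏ⁴) = 8.220 × 10^-8 N.
2.30 × 8.220 × 10^-8 N = 1.891 × 10^-7 N

1.891 × 10^-7 N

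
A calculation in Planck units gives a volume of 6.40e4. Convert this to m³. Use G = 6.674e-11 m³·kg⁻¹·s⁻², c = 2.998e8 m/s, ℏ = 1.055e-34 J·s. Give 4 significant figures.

One Planck volume: V_P = (ℏG/c³)^(3/2) = 4.224e-105 m³.
6.40e4 × 4.224e-105 m³ = 2.703e-100 m³

2.703e-100 m³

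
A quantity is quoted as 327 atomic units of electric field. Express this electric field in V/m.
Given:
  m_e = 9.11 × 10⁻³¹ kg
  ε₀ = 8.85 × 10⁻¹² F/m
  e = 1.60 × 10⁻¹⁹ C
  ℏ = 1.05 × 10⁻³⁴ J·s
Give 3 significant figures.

1.70 × 10¹⁴ V/m

One atomic unit of electric field: E_au = E_h/(e a₀) = m_e²e⁵/((4πε₀)³ℏ⁴) = 5.20 × 10¹¹ V/m.
327 × 5.20 × 10¹¹ V/m = 1.70 × 10¹⁴ V/m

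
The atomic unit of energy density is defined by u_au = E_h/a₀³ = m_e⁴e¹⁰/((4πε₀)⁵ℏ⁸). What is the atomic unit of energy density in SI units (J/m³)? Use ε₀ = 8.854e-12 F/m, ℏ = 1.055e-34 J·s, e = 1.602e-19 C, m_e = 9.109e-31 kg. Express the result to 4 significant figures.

2.929e13 J/m³

u_au = E_h/a₀³ = m_e⁴e¹⁰/((4πε₀)⁵ℏ⁸)
E_h = 4.354e-18 J
a₀ = 5.297e-11 m
E_h/a₀³ = 2.929e13 J/m³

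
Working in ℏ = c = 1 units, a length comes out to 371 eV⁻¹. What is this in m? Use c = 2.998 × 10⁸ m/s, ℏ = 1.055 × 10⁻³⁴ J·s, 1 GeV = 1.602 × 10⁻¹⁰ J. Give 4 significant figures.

7.325 × 10⁻⁵ m

A length is [E]⁻¹ in ℏ=c=1; restore one factor of ℏc.
1 GeV⁻¹ → ℏc × (1 GeV in J)⁻¹ = 1.974 × 10⁻¹⁶ m.
Convert the energy scale: 371 eV⁻¹ = 3.71 × 10¹¹ GeV⁻¹.
Result: 3.71 × 10¹¹ × 1.974 × 10⁻¹⁶ = 7.325 × 10⁻⁵ m.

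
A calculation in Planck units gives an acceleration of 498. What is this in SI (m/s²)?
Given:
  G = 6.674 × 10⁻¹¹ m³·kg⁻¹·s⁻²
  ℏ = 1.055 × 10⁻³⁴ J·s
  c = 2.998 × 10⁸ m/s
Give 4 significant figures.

2.769 × 10⁵⁴ m/s²

One Planck acceleration: a_P = √(c⁷/(ℏG)) = 5.560 × 10⁵¹ m/s².
498 × 5.560 × 10⁵¹ m/s² = 2.769 × 10⁵⁴ m/s²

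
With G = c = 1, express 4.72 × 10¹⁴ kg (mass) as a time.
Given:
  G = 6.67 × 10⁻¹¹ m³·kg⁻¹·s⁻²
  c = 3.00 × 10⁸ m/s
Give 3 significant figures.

Mass → time via G/c³.
4.72 × 10¹⁴ kg × (G/c³) = 1.17 × 10⁻²¹ s

1.17 × 10⁻²¹ s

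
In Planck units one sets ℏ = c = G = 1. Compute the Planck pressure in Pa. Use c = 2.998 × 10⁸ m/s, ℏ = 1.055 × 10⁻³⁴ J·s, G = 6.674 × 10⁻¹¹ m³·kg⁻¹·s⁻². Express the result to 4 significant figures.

4.632 × 10¹¹³ Pa

p_P = c⁷/(ℏG²)
  = 2.177 × 10⁵⁹ / 4.699 × 10⁻⁵⁵
  = 4.632 × 10¹¹³ Pa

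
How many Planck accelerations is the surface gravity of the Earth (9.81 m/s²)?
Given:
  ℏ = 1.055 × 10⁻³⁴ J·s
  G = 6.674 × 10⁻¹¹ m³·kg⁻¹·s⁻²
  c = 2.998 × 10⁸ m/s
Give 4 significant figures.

Planck acceleration: a_P = √(c⁷/(ℏG)) = 5.560 × 10⁵¹ m/s².
9.81 / 5.560 × 10⁵¹ = 1.764 × 10⁻⁵¹

1.764 × 10⁻⁵¹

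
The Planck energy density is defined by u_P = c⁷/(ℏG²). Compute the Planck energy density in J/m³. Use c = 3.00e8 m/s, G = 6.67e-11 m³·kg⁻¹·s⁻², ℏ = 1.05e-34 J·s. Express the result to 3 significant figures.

u_P = c⁷/(ℏG²)
  = 2.19e59 / 4.67e-55
  = 4.68e113 J/m³

4.68e113 J/m³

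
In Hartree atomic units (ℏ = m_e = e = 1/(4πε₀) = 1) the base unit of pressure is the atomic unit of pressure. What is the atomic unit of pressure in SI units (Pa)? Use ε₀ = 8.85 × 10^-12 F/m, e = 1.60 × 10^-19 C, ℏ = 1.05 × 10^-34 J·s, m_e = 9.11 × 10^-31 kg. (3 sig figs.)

3.01 × 10^13 Pa

P_au = E_h/a₀³ = m_e⁴e¹⁰/((4πε₀)⁵ℏ⁸)
E_h = 4.38 × 10^-18 J
a₀ = 5.26 × 10^-11 m
E_h/a₀³ = 3.01 × 10^13 Pa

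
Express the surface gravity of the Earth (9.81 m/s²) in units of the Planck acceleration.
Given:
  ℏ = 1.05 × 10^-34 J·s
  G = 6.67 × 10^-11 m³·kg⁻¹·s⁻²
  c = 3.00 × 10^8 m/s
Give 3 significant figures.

1.76 × 10^-51

Planck acceleration: a_P = √(c⁷/(ℏG)) = 5.59 × 10^51 m/s².
9.81 / 5.59 × 10^51 = 1.76 × 10^-51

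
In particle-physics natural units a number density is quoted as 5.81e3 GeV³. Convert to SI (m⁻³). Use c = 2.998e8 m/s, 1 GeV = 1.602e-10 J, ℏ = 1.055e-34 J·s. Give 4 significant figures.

Number density is [L]⁻³ = [E]³/(ℏc)³.
1 GeV³ → 1/(ℏc)³ × (1 GeV in J)³ = 1.299e47 m⁻³.
Result: 5.81e3 × 1.299e47 = 7.549e50 m⁻³.

7.549e50 m⁻³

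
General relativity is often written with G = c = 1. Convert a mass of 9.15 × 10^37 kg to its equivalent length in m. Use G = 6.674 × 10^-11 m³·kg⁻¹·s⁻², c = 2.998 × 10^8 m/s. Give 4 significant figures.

In G = c = 1 units mass has dimensions of length; the conversion factor is G/c².
9.15 × 10^37 kg × (G/c²) = 6.794 × 10^10 m

6.794 × 10^10 m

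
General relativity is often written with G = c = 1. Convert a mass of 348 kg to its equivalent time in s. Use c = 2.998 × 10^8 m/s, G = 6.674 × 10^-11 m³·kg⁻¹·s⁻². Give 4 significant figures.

8.619 × 10^-34 s

Mass → time via G/c³.
348 kg × (G/c³) = 8.619 × 10^-34 s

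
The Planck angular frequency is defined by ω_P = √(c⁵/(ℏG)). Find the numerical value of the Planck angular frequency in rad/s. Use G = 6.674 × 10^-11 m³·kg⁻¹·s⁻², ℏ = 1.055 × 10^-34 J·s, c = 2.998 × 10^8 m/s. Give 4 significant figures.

1.855 × 10^43 rad/s

ω_P = √(c⁵/(ℏG))
  = √(3.440 × 10^86)
  = 1.855 × 10^43 rad/s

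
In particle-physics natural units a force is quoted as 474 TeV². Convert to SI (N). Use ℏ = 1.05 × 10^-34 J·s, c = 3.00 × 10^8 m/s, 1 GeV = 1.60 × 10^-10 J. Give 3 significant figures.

3.85 × 10^14 N

Force is [E]/[L] = [E]²/(ℏc); restore (ℏc)⁻¹.
1 GeV² → 1/(ℏc) × (1 GeV in J)² = 8.13 × 10^5 N.
Convert the energy scale: 474 TeV² = 4.74 × 10^8 GeV².
Result: 4.74 × 10^8 × 8.13 × 10^5 = 3.85 × 10^14 N.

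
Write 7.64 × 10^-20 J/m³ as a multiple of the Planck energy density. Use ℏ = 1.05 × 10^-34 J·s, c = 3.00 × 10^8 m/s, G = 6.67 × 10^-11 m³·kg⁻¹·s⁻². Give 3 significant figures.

1.63 × 10^-133

Planck energy density: u_P = c⁷/(ℏG²) = 4.68 × 10^113 J/m³.
7.64 × 10^-20 / 4.68 × 10^113 = 1.63 × 10^-133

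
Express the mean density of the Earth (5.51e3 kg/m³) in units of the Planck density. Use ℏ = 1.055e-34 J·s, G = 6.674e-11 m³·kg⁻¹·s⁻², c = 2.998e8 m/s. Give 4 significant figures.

Planck density: ρ_P = c⁵/(ℏG²) = 5.154e96 kg/m³.
5.51e3 / 5.154e96 = 1.069e-93

1.069e-93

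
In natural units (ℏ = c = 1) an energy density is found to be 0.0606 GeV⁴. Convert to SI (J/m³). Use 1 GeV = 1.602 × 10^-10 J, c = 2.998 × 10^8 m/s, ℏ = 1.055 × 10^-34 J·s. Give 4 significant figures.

[E]/[L]³ = [E]⁴/(ℏc)³; restore (ℏc)⁻³.
1 GeV⁴ → 1/(ℏc)³ × (1 GeV in J)⁴ = 2.082 × 10^37 J/m³.
Result: 0.0606 × 2.082 × 10^37 = 1.261 × 10^36 J/m³.

1.261 × 10^36 J/m³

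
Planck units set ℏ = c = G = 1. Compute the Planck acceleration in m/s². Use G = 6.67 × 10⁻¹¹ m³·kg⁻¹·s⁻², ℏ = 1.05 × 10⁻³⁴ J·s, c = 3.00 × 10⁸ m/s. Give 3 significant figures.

Dimensional analysis gives a_P = √(c⁷/(ℏG)).
  = √(3.12 × 10¹⁰³)
  = 5.59 × 10⁵¹ m/s²

5.59 × 10⁵¹ m/s²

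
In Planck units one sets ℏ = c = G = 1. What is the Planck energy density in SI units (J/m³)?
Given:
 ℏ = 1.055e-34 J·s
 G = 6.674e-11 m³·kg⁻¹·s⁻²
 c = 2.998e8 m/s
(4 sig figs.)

u_P = c⁷/(ℏG²)
  = 2.177e59 / 4.699e-55
  = 4.632e113 J/m³

4.632e113 J/m³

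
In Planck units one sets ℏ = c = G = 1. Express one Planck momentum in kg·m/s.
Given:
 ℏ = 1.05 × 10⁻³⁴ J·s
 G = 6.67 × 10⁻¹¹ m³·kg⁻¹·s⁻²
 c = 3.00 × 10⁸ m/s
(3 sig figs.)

6.52 kg·m/s

p_P = √(ℏc³/G)
  = √(42.5)
  = 6.52 kg·m/s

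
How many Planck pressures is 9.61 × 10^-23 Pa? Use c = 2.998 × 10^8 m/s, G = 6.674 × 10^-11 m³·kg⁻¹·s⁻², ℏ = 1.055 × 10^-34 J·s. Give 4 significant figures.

2.075 × 10^-136

Planck pressure: p_P = c⁷/(ℏG²) = 4.632 × 10^113 Pa.
9.61 × 10^-23 / 4.632 × 10^113 = 2.075 × 10^-136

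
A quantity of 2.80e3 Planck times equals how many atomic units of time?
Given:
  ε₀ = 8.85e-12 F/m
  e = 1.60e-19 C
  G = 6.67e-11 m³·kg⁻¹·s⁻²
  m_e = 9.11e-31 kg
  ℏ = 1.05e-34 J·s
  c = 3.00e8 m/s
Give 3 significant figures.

Planck time: t_P = √(ℏG/c⁵) = 5.37e-44 s
atomic unit of time: τ_au = (4πε₀)²ℏ³/(m_e e⁴) = 2.40e-17 s
2.80e3 × 5.37e-44 / 2.40e-17 = 6.27e-24

6.27e-24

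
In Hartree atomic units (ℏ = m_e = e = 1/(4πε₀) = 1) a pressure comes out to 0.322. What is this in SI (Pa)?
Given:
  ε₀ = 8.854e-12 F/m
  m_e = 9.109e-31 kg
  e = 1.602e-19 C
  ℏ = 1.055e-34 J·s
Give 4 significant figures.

9.432e12 Pa

One atomic unit of pressure: P_au = E_h/a₀³ = m_e⁴e¹⁰/((4πε₀)⁵ℏ⁸) = 2.929e13 Pa.
0.322 × 2.929e13 Pa = 9.432e12 Pa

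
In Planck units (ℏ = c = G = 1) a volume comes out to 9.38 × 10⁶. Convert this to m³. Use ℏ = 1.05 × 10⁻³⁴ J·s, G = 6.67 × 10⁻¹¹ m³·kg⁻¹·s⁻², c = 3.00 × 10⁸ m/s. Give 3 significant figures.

3.92 × 10⁻⁹⁸ m³

One Planck volume: V_P = (ℏG/c³)^(3/2) = 4.18 × 10⁻¹⁰⁵ m³.
9.38 × 10⁶ × 4.18 × 10⁻¹⁰⁵ m³ = 3.92 × 10⁻⁹⁸ m³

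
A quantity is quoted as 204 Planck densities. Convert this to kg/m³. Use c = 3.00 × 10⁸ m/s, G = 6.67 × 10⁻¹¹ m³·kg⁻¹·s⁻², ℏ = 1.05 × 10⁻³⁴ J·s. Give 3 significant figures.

1.06 × 10⁹⁹ kg/m³

One Planck density: ρ_P = c⁵/(ℏG²) = 5.20 × 10⁹⁶ kg/m³.
204 × 5.20 × 10⁹⁶ kg/m³ = 1.06 × 10⁹⁹ kg/m³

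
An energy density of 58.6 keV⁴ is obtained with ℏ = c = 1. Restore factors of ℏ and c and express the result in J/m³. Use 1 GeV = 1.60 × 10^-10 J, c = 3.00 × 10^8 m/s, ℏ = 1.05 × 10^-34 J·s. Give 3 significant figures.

1.23 × 10^15 J/m³

[E]/[L]³ = [E]⁴/(ℏc)³; restore (ℏc)⁻³.
1 GeV⁴ → 1/(ℏc)³ × (1 GeV in J)⁴ = 2.10 × 10^37 J/m³.
Convert the energy scale: 58.6 keV⁴ = 5.86 × 10^-23 GeV⁴.
Result: 5.86 × 10^-23 × 2.10 × 10^37 = 1.23 × 10^15 J/m³.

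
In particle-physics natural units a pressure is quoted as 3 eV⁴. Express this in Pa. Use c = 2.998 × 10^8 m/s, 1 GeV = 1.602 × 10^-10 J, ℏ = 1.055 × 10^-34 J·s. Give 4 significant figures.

62.45 Pa

Pressure is [E]/[L]³ = [E]⁴/(ℏc)³.
1 GeV⁴ → 1/(ℏc)³ × (1 GeV in J)⁴ = 2.082 × 10^37 Pa.
Convert the energy scale: 3 eV⁴ = 3.00 × 10^-36 GeV⁴.
Result: 3.00 × 10^-36 × 2.082 × 10^37 = 62.45 Pa.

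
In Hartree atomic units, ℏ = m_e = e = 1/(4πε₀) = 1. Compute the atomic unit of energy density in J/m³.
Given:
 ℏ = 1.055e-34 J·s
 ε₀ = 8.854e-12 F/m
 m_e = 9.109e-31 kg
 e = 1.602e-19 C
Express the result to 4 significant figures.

2.929e13 J/m³

The unique combination of the constants set to 1 with dimensions of energy density is u_au = E_h/a₀³ = m_e⁴e¹⁰/((4πε₀)⁵ℏ⁸).
E_h = 4.354e-18 J
a₀ = 5.297e-11 m
E_h/a₀³ = 2.929e13 J/m³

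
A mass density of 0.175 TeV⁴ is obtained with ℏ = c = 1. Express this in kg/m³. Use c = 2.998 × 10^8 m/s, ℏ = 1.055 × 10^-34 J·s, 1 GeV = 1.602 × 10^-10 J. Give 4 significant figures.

4.053 × 10^31 kg/m³

Mass density is [E]/(c²[L]³) = [E]⁴/(ℏ³c⁵).
1 GeV⁴ → 1/(ℏ³c⁵) × (1 GeV in J)⁴ = 2.316 × 10^20 kg/m³.
Convert the energy scale: 0.175 TeV⁴ = 1.75 × 10^11 GeV⁴.
Result: 1.75 × 10^11 × 2.316 × 10^20 = 4.053 × 10^31 kg/m³.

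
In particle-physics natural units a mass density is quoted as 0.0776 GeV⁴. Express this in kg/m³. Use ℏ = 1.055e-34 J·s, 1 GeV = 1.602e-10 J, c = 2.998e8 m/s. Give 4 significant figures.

Mass density is [E]/(c²[L]³) = [E]⁴/(ℏ³c⁵).
1 GeV⁴ → 1/(ℏ³c⁵) × (1 GeV in J)⁴ = 2.316e20 kg/m³.
Result: 0.0776 × 2.316e20 = 1.797e19 kg/m³.

1.797e19 kg/m³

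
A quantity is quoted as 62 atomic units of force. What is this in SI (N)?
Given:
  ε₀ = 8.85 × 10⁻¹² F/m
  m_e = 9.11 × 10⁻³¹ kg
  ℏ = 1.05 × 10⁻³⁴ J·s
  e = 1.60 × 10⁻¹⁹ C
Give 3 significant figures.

One atomic unit of force: F_au = E_h/a₀ = m_e²e⁶/((4πε₀)³ℏ⁴) = 8.33 × 10⁻⁸ N.
62 × 8.33 × 10⁻⁸ N = 5.16 × 10⁻⁶ N

5.16 × 10⁻⁶ N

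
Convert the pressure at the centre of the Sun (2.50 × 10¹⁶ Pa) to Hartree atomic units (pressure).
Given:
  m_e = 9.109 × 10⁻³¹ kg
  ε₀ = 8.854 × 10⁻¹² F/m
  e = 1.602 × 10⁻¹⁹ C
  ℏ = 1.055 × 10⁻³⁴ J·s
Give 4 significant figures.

853.5

atomic unit of pressure: P_au = E_h/a₀³ = m_e⁴e¹⁰/((4πε₀)⁵ℏ⁸) = 2.929 × 10¹³ Pa.
2.50 × 10¹⁶ / 2.929 × 10¹³ = 853.5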